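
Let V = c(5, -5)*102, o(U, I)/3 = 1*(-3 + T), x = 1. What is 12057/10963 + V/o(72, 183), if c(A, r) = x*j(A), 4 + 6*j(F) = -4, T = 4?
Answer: -1454797/32889 ≈ -44.234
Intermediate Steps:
j(F) = -4/3 (j(F) = -⅔ + (⅙)*(-4) = -⅔ - ⅔ = -4/3)
c(A, r) = -4/3 (c(A, r) = 1*(-4/3) = -4/3)
o(U, I) = 3 (o(U, I) = 3*(1*(-3 + 4)) = 3*(1*1) = 3*1 = 3)
V = -136 (V = -4/3*102 = -136)
12057/10963 + V/o(72, 183) = 12057/10963 - 136/3 = -1454797/32889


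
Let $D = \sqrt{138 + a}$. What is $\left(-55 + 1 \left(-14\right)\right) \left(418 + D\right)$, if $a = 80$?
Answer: $-28842 - 69 \sqrt{218} \approx -29861.0$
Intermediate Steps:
$D = \sqrt{218}$ ($D = \sqrt{138 + 80} = \sqrt{218} \approx 14.765$)
$\left(-55 + 1 \left(-14\right)\right) \left(418 + D\right) = \left(-55 + 1 \left(-14\right)\right) \left(418 + \sqrt{218}\right) = \left(-55 - 14\right) \left(418 + \sqrt{218}\right) = - 69 \left(418 + \sqrt{218}\right) = -28842 - 69 \sqrt{218}$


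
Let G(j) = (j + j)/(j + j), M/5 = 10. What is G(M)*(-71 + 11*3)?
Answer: -38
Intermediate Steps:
M = 50 (M = 5*10 = 50)
G(j) = 1 (G(j) = (2*j)/((2*j)) = (2*j)*(1/(2*j)) = 1)
G(M)*(-71 + 11*3) = 1*(-71 + 11*3) = 1*(-71 + 33) = 1*(-38) = -38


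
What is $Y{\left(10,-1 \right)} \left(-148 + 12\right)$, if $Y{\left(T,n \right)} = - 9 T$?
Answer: $12240$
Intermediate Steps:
$Y{\left(10,-1 \right)} \left(-148 + 12\right) = \left(-9\right) 10 \left(-148 + 12\right) = \left(-90\right) \left(-136\right) = 12240$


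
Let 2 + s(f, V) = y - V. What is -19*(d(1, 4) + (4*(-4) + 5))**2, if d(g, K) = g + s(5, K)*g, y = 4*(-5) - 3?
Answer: -28899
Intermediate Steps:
y = -23 (y = -20 - 3 = -23)
s(f, V) = -25 - V (s(f, V) = -2 + (-23 - V) = -25 - V)
d(g, K) = g + g*(-25 - K) (d(g, K) = g + (-25 - K)*g = g + g*(-25 - K))
-19*(d(1, 4) + (4*(-4) + 5))**2 = -19*(-1*1*(24 + 4) + (4*(-4) + 5))**2 = -19*(-1*1*28 + (-16 + 5))**2 = -19*(-28 - 11)**2 = -19*(-39)**2 = -19*1521 = -28899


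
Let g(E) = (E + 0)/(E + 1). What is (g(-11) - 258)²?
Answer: 6599761/100 ≈ 65998.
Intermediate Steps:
g(E) = E/(1 + E)
(g(-11) - 258)² = (-11/(1 - 11) - 258)² = (-11/(-10) - 258)² = (-11*(-⅒) - 258)² = (11/10 - 258)² = (-2569/10)² = 6599761/100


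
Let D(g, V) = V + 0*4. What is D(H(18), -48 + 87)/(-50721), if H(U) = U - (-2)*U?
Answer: -13/16907 ≈ -0.00076891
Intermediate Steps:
H(U) = 3*U (H(U) = U + 2*U = 3*U)
D(g, V) = V (D(g, V) = V + 0 = V)
D(H(18), -48 + 87)/(-50721) = (-48 + 87)/(-50721) = 39*(-1/50721) = -13/16907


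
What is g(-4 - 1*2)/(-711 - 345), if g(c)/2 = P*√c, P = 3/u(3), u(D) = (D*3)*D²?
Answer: -I*√6/14256 ≈ -0.00017182*I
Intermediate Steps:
u(D) = 3*D³ (u(D) = (3*D)*D² = 3*D³)
P = 1/27 (P = 3/((3*3³)) = 3/((3*27)) = 3/81 = 3*(1/81) = 1/27 ≈ 0.037037)
g(c) = 2*√c/27 (g(c) = 2*(√c/27) = 2*√c/27)
g(-4 - 1*2)/(-711 - 345) = (2*√(-4 - 1*2)/27)/(-711 - 345) = (2*√(-4 - 2)/27)/(-1056) = (2*√(-6)/27)*(-1/1056) = (2*(I*√6)/27)*(-1/1056) = (2*I*√6/27)*(-1/1056) = -I*√6/14256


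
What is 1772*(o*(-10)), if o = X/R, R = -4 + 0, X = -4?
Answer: -17720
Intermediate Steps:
R = -4
o = 1 (o = -4/(-4) = -4*(-1/4) = 1)
1772*(o*(-10)) = 1772*(1*(-10)) = 1772*(-10) = -17720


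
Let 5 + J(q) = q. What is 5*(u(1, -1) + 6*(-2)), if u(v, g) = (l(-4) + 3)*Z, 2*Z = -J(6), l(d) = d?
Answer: -115/2 ≈ -57.500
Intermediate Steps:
J(q) = -5 + q
Z = -1/2 (Z = (-(-5 + 6))/2 = (-1*1)/2 = (1/2)*(-1) = -1/2 ≈ -0.50000)
u(v, g) = 1/2 (u(v, g) = (-4 + 3)*(-1/2) = -1*(-1/2) = 1/2)
5*(u(1, -1) + 6*(-2)) = 5*(1/2 + 6*(-2)) = 5*(1/2 - 12) = 5*(-23/2) = -115/2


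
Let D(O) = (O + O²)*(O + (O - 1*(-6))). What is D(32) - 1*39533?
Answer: 34387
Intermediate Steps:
D(O) = (6 + 2*O)*(O + O²) (D(O) = (O + O²)*(O + (O + 6)) = (O + O²)*(O + (6 + O)) = (O + O²)*(6 + 2*O) = (6 + 2*O)*(O + O²))
D(32) - 1*39533 = 2*32*(3 + 32² + 4*32) - 1*39533 = 2*32*(3 + 1024 + 128) - 39533 = 2*32*1155 - 39533 = 73920 - 39533 = 34387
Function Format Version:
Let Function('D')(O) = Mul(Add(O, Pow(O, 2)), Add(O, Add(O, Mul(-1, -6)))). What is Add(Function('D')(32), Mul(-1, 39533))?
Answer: 34387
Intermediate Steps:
Function('D')(O) = Mul(Add(6, Mul(2, O)), Add(O, Pow(O, 2))) (Function('D')(O) = Mul(Add(O, Pow(O, 2)), Add(O, Add(O, 6))) = Mul(Add(O, Pow(O, 2)), Add(O, Add(6, O))) = Mul(Add(O, Pow(O, 2)), Add(6, Mul(2, O))) = Mul(Add(6, Mul(2, O)), Add(O, Pow(O, 2))))
Add(Function('D')(32), Mul(-1, 39533)) = Add(Mul(2, 32, Add(3, Pow(32, 2), Mul(4, 32))), Mul(-1, 39533)) = Add(Mul(2, 32, Add(3, 1024, 128)), -39533) = Add(Mul(2, 32, 1155), -39533) = Add(73920, -39533) = 34387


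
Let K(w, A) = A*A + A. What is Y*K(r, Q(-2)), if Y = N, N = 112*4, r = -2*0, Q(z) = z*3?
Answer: 13440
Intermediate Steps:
Q(z) = 3*z
r = 0
K(w, A) = A + A² (K(w, A) = A² + A = A + A²)
N = 448
Y = 448
Y*K(r, Q(-2)) = 448*((3*(-2))*(1 + 3*(-2))) = 448*(-6*(1 - 6)) = 448*(-6*(-5)) = 448*30 = 13440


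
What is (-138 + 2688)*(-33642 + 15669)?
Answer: -45831150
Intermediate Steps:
(-138 + 2688)*(-33642 + 15669) = 2550*(-17973) = -45831150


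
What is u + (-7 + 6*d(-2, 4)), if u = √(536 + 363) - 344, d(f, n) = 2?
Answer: -339 + √899 ≈ -309.02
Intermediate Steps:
u = -344 + √899 (u = √899 - 344 = -344 + √899 ≈ -314.02)
u + (-7 + 6*d(-2, 4)) = (-344 + √899) + (-7 + 6*2) = (-344 + √899) + (-7 + 12) = (-344 + √899) + 5 = -339 + √899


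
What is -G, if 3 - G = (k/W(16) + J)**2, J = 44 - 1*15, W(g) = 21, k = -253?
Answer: 125413/441 ≈ 284.38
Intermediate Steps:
J = 29 (J = 44 - 15 = 29)
G = -125413/441 (G = 3 - (-253/21 + 29)**2 = 3 - (356/21)**2 = 3 - 1*126736/441 = 3 - 126736/441 = -125413/441 ≈ -284.38)
-G = -1*(-125413/441) = 125413/441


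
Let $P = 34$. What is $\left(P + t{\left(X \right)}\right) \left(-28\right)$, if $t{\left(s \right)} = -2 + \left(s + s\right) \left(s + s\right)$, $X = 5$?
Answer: $-3696$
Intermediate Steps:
$t{\left(s \right)} = -2 + 4 s^{2}$ ($t{\left(s \right)} = -2 + 2 s 2 s = -2 + 4 s^{2}$)
$\left(P + t{\left(X \right)}\right) \left(-28\right) = \left(34 - \left(2 - 4 \cdot 5^{2}\right)\right) \left(-28\right) = \left(34 + \left(-2 + 4 \cdot 25\right)\right) \left(-28\right) = \left(34 + \left(-2 + 100\right)\right) \left(-28\right) = \left(34 + 98\right) \left(-28\right) = 132 \left(-28\right) = -3696$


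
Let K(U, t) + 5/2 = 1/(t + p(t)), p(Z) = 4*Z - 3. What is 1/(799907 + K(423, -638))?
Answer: 6386/5108190135 ≈ 1.2501e-6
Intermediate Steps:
p(Z) = -3 + 4*Z
K(U, t) = -5/2 + 1/(-3 + 5*t) (K(U, t) = -5/2 + 1/(t + (-3 + 4*t)) = -5/2 + 1/(-3 + 5*t))
1/(799907 + K(423, -638)) = 1/(799907 + (17 - 25*(-638))/(2*(-3 + 5*(-638)))) = 1/(799907 + (17 + 15950)/(2*(-3 - 3190))) = 1/(799907 + (½)*15967/(-3193)) = 1/(799907 + (½)*(-1/3193)*15967) = 1/(799907 - 15967/6386) = 1/(5108190135/6386) = 6386/5108190135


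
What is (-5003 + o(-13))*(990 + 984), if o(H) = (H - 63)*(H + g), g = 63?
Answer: -17377122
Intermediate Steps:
o(H) = (-63 + H)*(63 + H) (o(H) = (H - 63)*(H + 63) = (-63 + H)*(63 + H))
(-5003 + o(-13))*(990 + 984) = (-5003 + (-3969 + (-13)**2))*(990 + 984) = (-5003 + (-3969 + 169))*1974 = (-5003 - 3800)*1974 = -8803*1974 = -17377122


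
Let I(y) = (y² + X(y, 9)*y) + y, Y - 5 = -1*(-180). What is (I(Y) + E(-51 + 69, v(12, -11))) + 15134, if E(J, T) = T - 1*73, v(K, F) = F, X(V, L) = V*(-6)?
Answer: -155890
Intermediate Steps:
X(V, L) = -6*V
Y = 185 (Y = 5 - 1*(-180) = 5 + 180 = 185)
E(J, T) = -73 + T (E(J, T) = T - 73 = -73 + T)
I(y) = y - 5*y² (I(y) = (y² + (-6*y)*y) + y = (y² - 6*y²) + y = -5*y² + y = y - 5*y²)
(I(Y) + E(-51 + 69, v(12, -11))) + 15134 = (185*(1 - 5*185) + (-73 - 11)) + 15134 = (185*(1 - 925) - 84) + 15134 = (185*(-924) - 84) + 15134 = (-170940 - 84) + 15134 = -171024 + 15134 = -155890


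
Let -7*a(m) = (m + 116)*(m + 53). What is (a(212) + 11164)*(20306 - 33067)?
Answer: 15991356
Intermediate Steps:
a(m) = -(53 + m)*(116 + m)/7 (a(m) = -(m + 116)*(m + 53)/7 = -(116 + m)*(53 + m)/7 = -(53 + m)*(116 + m)/7)
(a(212) + 11164)*(20306 - 33067) = ((-6148/7 - 169/7*212 - ⅐*212²) + 11164)*(20306 - 33067) = ((-6148/7 - 35828/7 - ⅐*44944) + 11164)*(-12761) = ((-6148/7 - 35828/7 - 44944/7) + 11164)*(-12761) = (-86920/7 + 11164)*(-12761) = -8772/7*(-12761) = 15991356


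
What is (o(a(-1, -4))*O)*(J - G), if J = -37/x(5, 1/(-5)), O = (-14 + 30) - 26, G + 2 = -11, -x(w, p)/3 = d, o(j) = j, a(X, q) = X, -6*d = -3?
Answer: 1130/3 ≈ 376.67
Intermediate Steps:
d = ½ (d = -⅙*(-3) = ½ ≈ 0.50000)
x(w, p) = -3/2 (x(w, p) = -3*½ = -3/2)
G = -13 (G = -2 - 11 = -13)
O = -10 (O = 16 - 26 = -10)
J = 74/3 (J = -37/(-3/2) = -37*(-⅔) = 74/3 ≈ 24.667)
(o(a(-1, -4))*O)*(J - G) = (-1*(-10))*(74/3 - 1*(-13)) = 10*(74/3 + 13) = 10*(113/3) = 1130/3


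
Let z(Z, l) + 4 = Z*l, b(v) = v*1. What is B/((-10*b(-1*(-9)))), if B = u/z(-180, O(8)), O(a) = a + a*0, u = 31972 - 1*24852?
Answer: 178/3249 ≈ 0.054786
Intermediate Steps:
u = 7120 (u = 31972 - 24852 = 7120)
O(a) = a (O(a) = a + 0 = a)
b(v) = v
z(Z, l) = -4 + Z*l
B = -1780/361 (B = 7120/(-4 - 180*8) = 7120/(-4 - 1440) = 7120/(-1444) = 7120*(-1/1444) = -1780/361 ≈ -4.9307)
B/((-10*b(-1*(-9)))) = -1780/(361*((-(-10)*(-9)))) = -1780/(361*((-10*9))) = -1780/361/(-90) = -1780/361*(-1/90) = 178/3249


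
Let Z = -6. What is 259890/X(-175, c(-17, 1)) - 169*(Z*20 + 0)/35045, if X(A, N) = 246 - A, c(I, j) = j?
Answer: 1823276586/2950789 ≈ 617.89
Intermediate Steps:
259890/X(-175, c(-17, 1)) - 169*(Z*20 + 0)/35045 = 259890/(246 - 1*(-175)) - 169*(-6*20 + 0)/35045 = 259890/(246 + 175) - 169*(-120 + 0)*(1/35045) = 259890/421 - 169*(-120)*(1/35045) = 259890*(1/421) + 20280*(1/35045) = 259890/421 + 4056/7009 = 1823276586/2950789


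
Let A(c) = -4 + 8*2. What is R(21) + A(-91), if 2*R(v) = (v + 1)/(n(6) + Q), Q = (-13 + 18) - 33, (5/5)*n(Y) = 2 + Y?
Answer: 229/20 ≈ 11.450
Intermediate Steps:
n(Y) = 2 + Y
A(c) = 12 (A(c) = -4 + 16 = 12)
Q = -28 (Q = 5 - 33 = -28)
R(v) = -1/40 - v/40 (R(v) = ((v + 1)/((2 + 6) - 28))/2 = ((1 + v)/(8 - 28))/2 = ((1 + v)/(-20))/2 = ((1 + v)*(-1/20))/2 = (-1/20 - v/20)/2 = -1/40 - v/40)
R(21) + A(-91) = (-1/40 - 1/40*21) + 12 = (-1/40 - 21/40) + 12 = -11/20 + 12 = 229/20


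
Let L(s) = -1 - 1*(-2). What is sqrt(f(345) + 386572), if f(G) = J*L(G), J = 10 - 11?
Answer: sqrt(386571) ≈ 621.75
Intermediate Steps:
J = -1
L(s) = 1 (L(s) = -1 + 2 = 1)
f(G) = -1 (f(G) = -1*1 = -1)
sqrt(f(345) + 386572) = sqrt(-1 + 386572) = sqrt(386571)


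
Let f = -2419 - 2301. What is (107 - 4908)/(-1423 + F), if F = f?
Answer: 4801/6143 ≈ 0.78154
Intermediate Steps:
f = -4720
F = -4720
(107 - 4908)/(-1423 + F) = (107 - 4908)/(-1423 - 4720) = -4801/(-6143) = -4801*(-1/6143) = 4801/6143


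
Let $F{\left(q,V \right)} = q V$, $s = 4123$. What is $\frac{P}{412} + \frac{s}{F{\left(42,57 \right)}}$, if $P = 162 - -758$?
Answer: $\frac{7333}{1854} \approx 3.9552$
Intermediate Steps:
$F{\left(q,V \right)} = V q$
$P = 920$ ($P = 162 + 758 = 920$)
$\frac{P}{412} + \frac{s}{F{\left(42,57 \right)}} = \frac{920}{412} + \frac{4123}{57 \cdot 42} = 920 \cdot \frac{1}{412} + \frac{4123}{2394} = \frac{230}{103} + 4123 \cdot \frac{1}{2394} = \frac{230}{103} + \frac{31}{18} = \frac{7333}{1854}$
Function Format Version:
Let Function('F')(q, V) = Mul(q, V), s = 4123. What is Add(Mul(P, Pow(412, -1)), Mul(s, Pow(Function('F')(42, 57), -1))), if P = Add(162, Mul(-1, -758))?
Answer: Rational(7333, 1854) ≈ 3.9552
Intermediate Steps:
Function('F')(q, V) = Mul(V, q)
P = 920 (P = Add(162, 758) = 920)
Add(Mul(P, Pow(412, -1)), Mul(s, Pow(Function('F')(42, 57), -1))) = Add(Mul(920, Pow(412, -1)), Mul(4123, Pow(Mul(57, 42), -1))) = Add(Mul(920, Rational(1, 412)), Mul(4123, Pow(2394, -1))) = Add(Rational(230, 103), Mul(4123, Rational(1, 2394))) = Add(Rational(230, 103), Rational(31, 18)) = Rational(7333, 1854)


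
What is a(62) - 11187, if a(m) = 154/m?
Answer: -346720/31 ≈ -11185.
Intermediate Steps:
a(62) - 11187 = 154/62 - 11187 = 154*(1/62) - 11187 = 77/31 - 11187 = -346720/31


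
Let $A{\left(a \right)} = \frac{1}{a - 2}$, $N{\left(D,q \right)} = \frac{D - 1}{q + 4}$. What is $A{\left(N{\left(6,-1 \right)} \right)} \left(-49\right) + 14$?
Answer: $161$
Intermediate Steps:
$N{\left(D,q \right)} = \frac{-1 + D}{4 + q}$
$A{\left(a \right)} = \frac{1}{-2 + a}$
$A{\left(N{\left(6,-1 \right)} \right)} \left(-49\right) + 14 = \frac{1}{-2 + \frac{-1 + 6}{4 - 1}} \left(-49\right) + 14 = \frac{1}{-2 + \frac{1}{3} \cdot 5} \left(-49\right) + 14 = \frac{1}{-2 + \frac{5}{3}} \left(-49\right) + 14 = \frac{1}{- \frac{1}{3}} \left(-49\right) + 14 = \left(-3\right) \left(-49\right) + 14 = 147 + 14 = 161$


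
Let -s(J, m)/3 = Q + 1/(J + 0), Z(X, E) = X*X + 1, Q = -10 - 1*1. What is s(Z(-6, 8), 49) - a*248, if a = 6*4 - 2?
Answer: -200654/37 ≈ -5423.1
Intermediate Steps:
Q = -11 (Q = -10 - 1 = -11)
Z(X, E) = 1 + X² (Z(X, E) = X² + 1 = 1 + X²)
s(J, m) = 33 - 3/J (s(J, m) = -3*(-11 + 1/(J + 0)) = -3*(-11 + 1/J) = 33 - 3/J)
a = 22 (a = 24 - 2 = 22)
s(Z(-6, 8), 49) - a*248 = (33 - 3/(1 + (-6)²)) - 22*248 = (33 - 3/(1 + 36)) - 1*5456 = (33 - 3/37) - 5456 = 1218/37 - 5456 = -200654/37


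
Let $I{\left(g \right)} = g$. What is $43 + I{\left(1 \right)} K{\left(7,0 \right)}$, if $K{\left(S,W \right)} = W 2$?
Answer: $43$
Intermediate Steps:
$K{\left(S,W \right)} = 2 W$
$43 + I{\left(1 \right)} K{\left(7,0 \right)} = 43 + 1 \cdot 2 \cdot 0 = 43 + 1 \cdot 0 = 43 + 0 = 43$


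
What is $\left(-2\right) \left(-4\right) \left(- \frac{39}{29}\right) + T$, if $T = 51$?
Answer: $\frac{1167}{29} \approx 40.241$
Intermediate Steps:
$\left(-2\right) \left(-4\right) \left(- \frac{39}{29}\right) + T = \left(-2\right) \left(-4\right) \left(- \frac{39}{29}\right) + 51 = 8 \left(\left(-39\right) \frac{1}{29}\right) + 51 = 8 \left(- \frac{39}{29}\right) + 51 = - \frac{312}{29} + 51 = \frac{1167}{29}$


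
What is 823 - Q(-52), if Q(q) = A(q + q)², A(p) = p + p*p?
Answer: -114746121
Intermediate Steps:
A(p) = p + p²
Q(q) = 4*q²*(1 + 2*q)² (Q(q) = ((q + q)*(1 + (q + q)))² = ((2*q)*(1 + 2*q))² = (2*q*(1 + 2*q))² = 4*q²*(1 + 2*q)²)
823 - Q(-52) = 823 - 4*(-52)²*(1 + 2*(-52))² = 823 - 4*2704*(1 - 104)² = 823 - 4*2704*(-103)² = 823 - 4*2704*10609 = 823 - 1*114746944 = 823 - 114746944 = -114746121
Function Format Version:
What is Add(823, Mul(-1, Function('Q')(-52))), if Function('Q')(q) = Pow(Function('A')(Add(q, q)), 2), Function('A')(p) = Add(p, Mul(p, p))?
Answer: -114746121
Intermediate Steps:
Function('A')(p) = Add(p, Pow(p, 2))
Function('Q')(q) = Mul(4, Pow(q, 2), Pow(Add(1, Mul(2, q)), 2)) (Function('Q')(q) = Pow(Mul(Add(q, q), Add(1, Add(q, q))), 2) = Pow(Mul(Mul(2, q), Add(1, Mul(2, q))), 2) = Pow(Mul(2, q, Add(1, Mul(2, q))), 2) = Mul(4, Pow(q, 2), Pow(Add(1, Mul(2, q)), 2)))
Add(823, Mul(-1, Function('Q')(-52))) = Add(823, Mul(-1, Mul(4, Pow(-52, 2), Pow(Add(1, Mul(2, -52)), 2)))) = Add(823, Mul(-1, Mul(4, 2704, Pow(Add(1, -104), 2)))) = Add(823, Mul(-1, Mul(4, 2704, Pow(-103, 2)))) = Add(823, Mul(-1, Mul(4, 2704, 10609))) = Add(823, Mul(-1, 114746944)) = Add(823, -114746944) = -114746121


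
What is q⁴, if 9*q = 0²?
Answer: 0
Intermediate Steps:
q = 0 (q = (⅑)*0² = (⅑)*0 = 0)
q⁴ = 0⁴ = 0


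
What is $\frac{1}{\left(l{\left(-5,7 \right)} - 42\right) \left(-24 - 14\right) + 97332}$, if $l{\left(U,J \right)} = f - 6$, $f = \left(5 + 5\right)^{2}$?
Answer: $\frac{1}{95356} \approx 1.0487 \cdot 10^{-5}$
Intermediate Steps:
$f = 100$ ($f = 10^{2} = 100$)
$l{\left(U,J \right)} = 94$ ($l{\left(U,J \right)} = 100 - 6 = 94$)
$\frac{1}{\left(l{\left(-5,7 \right)} - 42\right) \left(-24 - 14\right) + 97332} = \frac{1}{\left(94 - 42\right) \left(-24 - 14\right) + 97332} = \frac{1}{52 \left(-38\right) + 97332} = \frac{1}{-1976 + 97332} = \frac{1}{95356}$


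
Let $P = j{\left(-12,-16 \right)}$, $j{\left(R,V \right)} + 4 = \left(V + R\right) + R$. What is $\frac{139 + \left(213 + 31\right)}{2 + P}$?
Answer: $- \frac{383}{42} \approx -9.119$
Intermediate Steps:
$j{\left(R,V \right)} = -4 + V + 2 R$ ($j{\left(R,V \right)} = -4 + \left(\left(V + R\right) + R\right) = -4 + \left(\left(R + V\right) + R\right) = -4 + \left(V + 2 R\right) = -4 + V + 2 R$)
$P = -44$ ($P = -4 - 16 + 2 \left(-12\right) = -4 - 16 - 24 = -44$)
$\frac{139 + \left(213 + 31\right)}{2 + P} = \frac{139 + \left(213 + 31\right)}{2 - 44} = \frac{139 + 244}{-42} = 383 \left(- \frac{1}{42}\right) = - \frac{383}{42}$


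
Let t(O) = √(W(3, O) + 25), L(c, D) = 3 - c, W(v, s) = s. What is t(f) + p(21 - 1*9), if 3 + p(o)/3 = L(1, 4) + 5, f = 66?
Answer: 12 + √91 ≈ 21.539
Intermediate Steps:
t(O) = √(25 + O) (t(O) = √(O + 25) = √(25 + O))
p(o) = 12 (p(o) = -9 + 3*((3 - 1*1) + 5) = -9 + 3*((3 - 1) + 5) = -9 + 3*(2 + 5) = -9 + 3*7 = -9 + 21 = 12)
t(f) + p(21 - 1*9) = √(25 + 66) + 12 = √91 + 12 = 12 + √91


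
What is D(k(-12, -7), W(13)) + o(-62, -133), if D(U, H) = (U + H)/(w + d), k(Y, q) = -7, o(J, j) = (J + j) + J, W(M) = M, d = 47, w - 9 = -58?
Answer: -260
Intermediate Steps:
w = -49 (w = 9 - 58 = -49)
o(J, j) = j + 2*J
D(U, H) = -H/2 - U/2 (D(U, H) = (U + H)/(-49 + 47) = (H + U)/(-2) = (H + U)*(-½) = -H/2 - U/2)
D(k(-12, -7), W(13)) + o(-62, -133) = (-½*13 - ½*(-7)) + (-133 + 2*(-62)) = (-13/2 + 7/2) + (-133 - 124) = -3 - 257 = -260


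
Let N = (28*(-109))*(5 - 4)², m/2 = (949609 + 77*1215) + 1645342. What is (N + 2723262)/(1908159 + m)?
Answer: 2720210/7285171 ≈ 0.37339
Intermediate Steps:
m = 5377012 (m = 2*((949609 + 77*1215) + 1645342) = 2*((949609 + 93555) + 1645342) = 2*(1043164 + 1645342) = 2*2688506 = 5377012)
N = -3052 (N = -3052*1² = -3052*1 = -3052)
(N + 2723262)/(1908159 + m) = (-3052 + 2723262)/(1908159 + 5377012) = 2720210/7285171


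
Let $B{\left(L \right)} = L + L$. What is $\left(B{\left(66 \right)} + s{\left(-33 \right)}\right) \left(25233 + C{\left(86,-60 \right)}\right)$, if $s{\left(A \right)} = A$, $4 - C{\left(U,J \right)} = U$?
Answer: $2489949$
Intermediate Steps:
$C{\left(U,J \right)} = 4 - U$
$B{\left(L \right)} = 2 L$
$\left(B{\left(66 \right)} + s{\left(-33 \right)}\right) \left(25233 + C{\left(86,-60 \right)}\right) = \left(2 \cdot 66 - 33\right) \left(25233 + \left(4 - 86\right)\right) = \left(132 - 33\right) \left(25233 + \left(4 - 86\right)\right) = 99 \left(25233 - 82\right) = 99 \cdot 25151 = 2489949$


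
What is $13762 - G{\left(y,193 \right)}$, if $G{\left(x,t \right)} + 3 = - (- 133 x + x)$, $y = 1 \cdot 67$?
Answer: $4921$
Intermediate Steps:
$y = 67$
$G{\left(x,t \right)} = -3 + 132 x$ ($G{\left(x,t \right)} = -3 - \left(- 133 x + x\right) = -3 - - 132 x = -3 + 132 x$)
$13762 - G{\left(y,193 \right)} = 13762 - \left(-3 + 132 \cdot 67\right) = 13762 - \left(-3 + 8844\right) = 13762 - 8841 = 4921$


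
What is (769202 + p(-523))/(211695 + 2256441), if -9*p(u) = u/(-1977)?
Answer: 13686410663/43915543848 ≈ 0.31165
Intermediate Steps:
p(u) = u/17793 (p(u) = -u/(9*(-1977)) = -u*(-1)/(9*1977) = -(-1)*u/17793 = u/17793)
(769202 + p(-523))/(211695 + 2256441) = (769202 + (1/17793)*(-523))/(211695 + 2256441) = (769202 - 523/17793)/2468136 = (13686410663/17793)*(1/2468136) = 13686410663/43915543848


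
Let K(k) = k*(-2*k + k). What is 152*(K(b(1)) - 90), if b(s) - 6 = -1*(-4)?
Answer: -28880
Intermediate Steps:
b(s) = 10 (b(s) = 6 - 1*(-4) = 6 + 4 = 10)
K(k) = -k**2 (K(k) = k*(-k) = -k**2)
152*(K(b(1)) - 90) = 152*(-1*10**2 - 90) = 152*(-1*100 - 90) = 152*(-100 - 90) = 152*(-190) = -28880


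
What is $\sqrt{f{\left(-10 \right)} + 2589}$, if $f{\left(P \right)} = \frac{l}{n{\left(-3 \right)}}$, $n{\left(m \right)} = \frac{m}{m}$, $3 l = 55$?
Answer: $\frac{\sqrt{23466}}{3} \approx 51.062$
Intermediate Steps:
$l = \frac{55}{3}$ ($l = \frac{1}{3} \cdot 55 = \frac{55}{3} \approx 18.333$)
$n{\left(m \right)} = 1$
$f{\left(P \right)} = \frac{55}{3}$ ($f{\left(P \right)} = \frac{55}{3 \cdot 1} = \frac{55}{3} \cdot 1 = \frac{55}{3}$)
$\sqrt{f{\left(-10 \right)} + 2589} = \sqrt{\frac{55}{3} + 2589} = \sqrt{\frac{7822}{3}} = \frac{\sqrt{23466}}{3}$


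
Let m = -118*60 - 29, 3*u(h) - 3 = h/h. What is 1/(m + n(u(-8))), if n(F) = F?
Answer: -3/21323 ≈ -0.00014069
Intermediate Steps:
u(h) = 4/3 (u(h) = 1 + (h/h)/3 = 1 + (1/3)*1 = 1 + 1/3 = 4/3)
m = -7109 (m = -7080 - 29 = -7109)
1/(m + n(u(-8))) = 1/(-7109 + 4/3) = 1/(-21323/3) = -3/21323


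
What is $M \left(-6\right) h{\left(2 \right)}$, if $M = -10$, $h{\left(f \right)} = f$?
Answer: $120$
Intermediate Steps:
$M \left(-6\right) h{\left(2 \right)} = \left(-10\right) \left(-6\right) 2 = 60 \cdot 2 = 120$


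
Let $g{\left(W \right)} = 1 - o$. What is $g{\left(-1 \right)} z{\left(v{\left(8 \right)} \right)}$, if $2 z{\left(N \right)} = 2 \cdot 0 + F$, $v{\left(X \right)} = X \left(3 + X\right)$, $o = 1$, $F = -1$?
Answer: $0$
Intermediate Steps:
$z{\left(N \right)} = - \frac{1}{2}$ ($z{\left(N \right)} = \frac{2 \cdot 0 - 1}{2} = \frac{0 - 1}{2} = \frac{1}{2} \left(-1\right) = - \frac{1}{2}$)
$g{\left(W \right)} = 0$ ($g{\left(W \right)} = 1 - 1 = 0$)
$g{\left(-1 \right)} z{\left(v{\left(8 \right)} \right)} = 0 \left(- \frac{1}{2}\right) = 0$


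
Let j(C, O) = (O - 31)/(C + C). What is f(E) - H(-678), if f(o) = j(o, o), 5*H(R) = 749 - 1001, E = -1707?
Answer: 434509/8535 ≈ 50.909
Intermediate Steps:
H(R) = -252/5 (H(R) = (749 - 1001)/5 = (⅕)*(-252) = -252/5)
j(C, O) = (-31 + O)/(2*C) (j(C, O) = (-31 + O)/((2*C)) = (-31 + O)*(1/(2*C)) = (-31 + O)/(2*C))
f(o) = (-31 + o)/(2*o)
f(E) - H(-678) = (½)*(-31 - 1707)/(-1707) - 1*(-252/5) = (½)*(-1/1707)*(-1738) + 252/5 = 869/1707 + 252/5 = 434509/8535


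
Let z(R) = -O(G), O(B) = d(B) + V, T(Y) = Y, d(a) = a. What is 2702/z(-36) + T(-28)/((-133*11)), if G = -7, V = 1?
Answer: 282371/627 ≈ 450.35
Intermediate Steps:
O(B) = 1 + B (O(B) = B + 1 = 1 + B)
z(R) = 6 (z(R) = -(1 - 7) = -1*(-6) = 6)
2702/z(-36) + T(-28)/((-133*11)) = 2702/6 - 28/((-133*11)) = 2702*(⅙) - 28/(-1463) = 1351/3 - 28*(-1/1463) = 1351/3 + 4/209 = 282371/627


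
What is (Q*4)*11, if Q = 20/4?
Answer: 220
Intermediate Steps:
Q = 5 (Q = 20*(1/4) = 5)
(Q*4)*11 = (5*4)*11 = 20*11 = 220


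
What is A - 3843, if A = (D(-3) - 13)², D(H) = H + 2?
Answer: -3647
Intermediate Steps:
D(H) = 2 + H
A = 196 (A = ((2 - 3) - 13)² = (-1 - 13)² = (-14)² = 196)
A - 3843 = 196 - 3843 = -3647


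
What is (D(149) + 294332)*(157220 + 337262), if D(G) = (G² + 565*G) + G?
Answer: 198221515894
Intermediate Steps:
D(G) = G² + 566*G
(D(149) + 294332)*(157220 + 337262) = (149*(566 + 149) + 294332)*(157220 + 337262) = (149*715 + 294332)*494482 = (106535 + 294332)*494482 = 400867*494482 = 198221515894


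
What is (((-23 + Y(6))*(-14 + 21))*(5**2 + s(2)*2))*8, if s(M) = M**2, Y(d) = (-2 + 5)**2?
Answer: -25872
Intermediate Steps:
Y(d) = 9 (Y(d) = 3**2 = 9)
(((-23 + Y(6))*(-14 + 21))*(5**2 + s(2)*2))*8 = (((-23 + 9)*(-14 + 21))*(5**2 + 2**2*2))*8 = ((-14*7)*(25 + 4*2))*8 = -98*(25 + 8)*8 = -98*33*8 = -3234*8 = -25872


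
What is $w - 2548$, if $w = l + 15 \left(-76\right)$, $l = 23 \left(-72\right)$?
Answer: $-5344$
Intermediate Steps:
$l = -1656$
$w = -2796$ ($w = -1656 + 15 \left(-76\right) = -1656 - 1140 = -2796$)
$w - 2548 = -2796 - 2548 = -5344$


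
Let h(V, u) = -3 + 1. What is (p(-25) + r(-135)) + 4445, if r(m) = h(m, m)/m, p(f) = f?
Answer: 596702/135 ≈ 4420.0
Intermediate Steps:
h(V, u) = -2
r(m) = -2/m
(p(-25) + r(-135)) + 4445 = (-25 - 2/(-135)) + 4445 = (-25 - 2*(-1/135)) + 4445 = (-25 + 2/135) + 4445 = -3373/135 + 4445 = 596702/135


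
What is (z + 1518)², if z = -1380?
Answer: 19044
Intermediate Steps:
(z + 1518)² = (-1380 + 1518)² = 138² = 19044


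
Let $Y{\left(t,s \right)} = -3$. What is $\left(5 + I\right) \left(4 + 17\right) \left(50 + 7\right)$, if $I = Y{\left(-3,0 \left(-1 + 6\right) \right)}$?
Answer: $2394$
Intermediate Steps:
$I = -3$
$\left(5 + I\right) \left(4 + 17\right) \left(50 + 7\right) = \left(5 - 3\right) \left(4 + 17\right) \left(50 + 7\right) = 2 \cdot 21 \cdot 57 = 42 \cdot 57 = 2394$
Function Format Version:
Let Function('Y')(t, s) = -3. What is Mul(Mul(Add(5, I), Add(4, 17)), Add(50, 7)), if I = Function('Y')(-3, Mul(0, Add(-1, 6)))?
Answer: 2394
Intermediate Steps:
I = -3
Mul(Mul(Add(5, I), Add(4, 17)), Add(50, 7)) = Mul(Mul(Add(5, -3), Add(4, 17)), Add(50, 7)) = Mul(Mul(2, 21), 57) = Mul(42, 57) = 2394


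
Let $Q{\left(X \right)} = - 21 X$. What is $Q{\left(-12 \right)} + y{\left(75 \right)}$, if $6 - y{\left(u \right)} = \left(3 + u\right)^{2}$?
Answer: $-5826$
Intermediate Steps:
$y{\left(u \right)} = 6 - \left(3 + u\right)^{2}$
$Q{\left(-12 \right)} + y{\left(75 \right)} = \left(-21\right) \left(-12\right) + \left(6 - \left(3 + 75\right)^{2}\right) = 252 + \left(6 - 78^{2}\right) = 252 + \left(6 - 6084\right) = 252 - 6078 = -5826$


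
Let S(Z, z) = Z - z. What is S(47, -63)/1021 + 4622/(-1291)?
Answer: -4577052/1318111 ≈ -3.4724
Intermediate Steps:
S(47, -63)/1021 + 4622/(-1291) = (47 - 1*(-63))/1021 + 4622/(-1291) = (47 + 63)*(1/1021) + 4622*(-1/1291) = 110*(1/1021) - 4622/1291 = 110/1021 - 4622/1291 = -4577052/1318111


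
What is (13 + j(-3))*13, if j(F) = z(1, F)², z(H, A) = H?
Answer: 182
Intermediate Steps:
j(F) = 1 (j(F) = 1² = 1)
(13 + j(-3))*13 = (13 + 1)*13 = 14*13 = 182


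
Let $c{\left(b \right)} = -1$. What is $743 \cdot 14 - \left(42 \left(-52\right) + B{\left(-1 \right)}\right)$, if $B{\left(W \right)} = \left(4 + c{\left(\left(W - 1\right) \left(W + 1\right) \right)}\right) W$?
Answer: $12589$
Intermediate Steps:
$B{\left(W \right)} = 3 W$ ($B{\left(W \right)} = \left(4 - 1\right) W = 3 W$)
$743 \cdot 14 - \left(42 \left(-52\right) + B{\left(-1 \right)}\right) = 743 \cdot 14 - \left(42 \left(-52\right) + 3 \left(-1\right)\right) = 10402 - \left(-2184 - 3\right) = 10402 - -2187 = 10402 + 2187 = 12589$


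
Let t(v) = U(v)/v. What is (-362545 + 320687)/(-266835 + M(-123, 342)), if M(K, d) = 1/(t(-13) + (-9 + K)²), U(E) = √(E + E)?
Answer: 44081904065200159404/281011870340382516223 + 41858*I*√26/281011870340382516223 ≈ 0.15687 + 7.5952e-16*I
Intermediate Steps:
U(E) = √2*√E (U(E) = √(2*E) = √2*√E)
t(v) = √2/√v (t(v) = (√2*√v)/v = √2/√v)
M(K, d) = 1/((-9 + K)² - I*√26/13) (M(K, d) = 1/(√2/√(-13) + (-9 + K)²) = 1/(√2*(-I*√13/13) + (-9 + K)²) = 1/(-I*√26/13 + (-9 + K)²) = 1/((-9 + K)² - I*√26/13))
(-362545 + 320687)/(-266835 + M(-123, 342)) = (-362545 + 320687)/(-266835 + 13/(13*(-9 - 123)² - I*√26)) = -41858/(-266835 + 13/(13*(-132)² - I*√26)) = -41858/(-266835 + 13/(13*17424 - I*√26)) = -41858/(-266835 + 13/(226512 - I*√26))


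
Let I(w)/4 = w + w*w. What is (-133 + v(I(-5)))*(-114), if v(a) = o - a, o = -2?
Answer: 24510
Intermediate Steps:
I(w) = 4*w + 4*w² (I(w) = 4*(w + w*w) = 4*(w + w²) = 4*w + 4*w²)
v(a) = -2 - a
(-133 + v(I(-5)))*(-114) = (-133 + (-2 - 4*(-5)*(1 - 5)))*(-114) = (-133 + (-2 - 4*(-5)*(-4)))*(-114) = (-133 + (-2 - 1*80))*(-114) = (-133 + (-2 - 80))*(-114) = (-133 - 82)*(-114) = -215*(-114) = 24510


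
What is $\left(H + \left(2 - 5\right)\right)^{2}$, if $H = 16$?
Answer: $169$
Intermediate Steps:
$\left(H + \left(2 - 5\right)\right)^{2} = \left(16 + \left(2 - 5\right)\right)^{2} = \left(16 - 3\right)^{2} = 13^{2} = 169$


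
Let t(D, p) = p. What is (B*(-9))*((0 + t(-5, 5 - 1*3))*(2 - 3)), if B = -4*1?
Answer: -72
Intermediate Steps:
B = -4
(B*(-9))*((0 + t(-5, 5 - 1*3))*(2 - 3)) = (-4*(-9))*((0 + (5 - 1*3))*(2 - 3)) = 36*((0 + (5 - 3))*(-1)) = 36*((0 + 2)*(-1)) = 36*(2*(-1)) = 36*(-2) = -72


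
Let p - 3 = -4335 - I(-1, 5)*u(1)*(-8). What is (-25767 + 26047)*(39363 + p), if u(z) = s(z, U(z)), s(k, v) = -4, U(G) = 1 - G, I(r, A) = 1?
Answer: 9799720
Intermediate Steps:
u(z) = -4
p = -4364 (p = 3 + (-4335 - 1*(-4)*(-8)) = 3 + (-4335 - (-4)*(-8)) = 3 + (-4335 - 1*32) = 3 + (-4335 - 32) = 3 - 4367 = -4364)
(-25767 + 26047)*(39363 + p) = (-25767 + 26047)*(39363 - 4364) = 280*34999 = 9799720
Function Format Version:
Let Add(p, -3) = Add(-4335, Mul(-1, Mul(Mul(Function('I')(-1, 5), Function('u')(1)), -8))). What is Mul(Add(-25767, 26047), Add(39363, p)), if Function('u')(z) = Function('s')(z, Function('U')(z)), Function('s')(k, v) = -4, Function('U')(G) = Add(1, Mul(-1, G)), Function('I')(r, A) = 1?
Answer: 9799720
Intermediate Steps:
Function('u')(z) = -4
p = -4364 (p = Add(3, Add(-4335, Mul(-1, Mul(Mul(1, -4), -8)))) = Add(3, Add(-4335, Mul(-1, Mul(-4, -8)))) = Add(3, Add(-4335, Mul(-1, 32))) = Add(3, Add(-4335, -32)) = Add(3, -4367) = -4364)
Mul(Add(-25767, 26047), Add(39363, p)) = Mul(Add(-25767, 26047), Add(39363, -4364)) = Mul(280, 34999) = 9799720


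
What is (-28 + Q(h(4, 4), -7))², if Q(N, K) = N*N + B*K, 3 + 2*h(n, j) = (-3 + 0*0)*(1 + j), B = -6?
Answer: 9025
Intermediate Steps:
h(n, j) = -3 - 3*j/2 (h(n, j) = -3/2 + ((-3 + 0*0)*(1 + j))/2 = -3/2 + ((-3 + 0)*(1 + j))/2 = -3/2 + (-3*(1 + j))/2 = -3/2 + (-3 - 3*j)/2 = -3/2 + (-3/2 - 3*j/2) = -3 - 3*j/2)
Q(N, K) = N² - 6*K (Q(N, K) = N*N - 6*K = N² - 6*K)
(-28 + Q(h(4, 4), -7))² = (-28 + ((-3 - 3/2*4)² - 6*(-7)))² = (-28 + ((-3 - 6)² + 42))² = (-28 + ((-9)² + 42))² = (-28 + (81 + 42))² = (-28 + 123)² = 95² = 9025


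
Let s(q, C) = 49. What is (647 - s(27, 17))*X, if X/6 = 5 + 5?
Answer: 35880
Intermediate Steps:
X = 60 (X = 6*(5 + 5) = 6*10 = 60)
(647 - s(27, 17))*X = (647 - 1*49)*60 = (647 - 49)*60 = 598*60 = 35880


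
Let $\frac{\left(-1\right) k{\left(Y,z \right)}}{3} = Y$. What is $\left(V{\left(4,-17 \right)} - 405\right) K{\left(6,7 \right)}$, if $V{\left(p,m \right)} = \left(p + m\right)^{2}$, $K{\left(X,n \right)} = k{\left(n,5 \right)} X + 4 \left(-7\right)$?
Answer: $36344$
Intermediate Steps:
$k{\left(Y,z \right)} = - 3 Y$
$K{\left(X,n \right)} = -28 - 3 X n$ ($K{\left(X,n \right)} = - 3 n X + 4 \left(-7\right) = - 3 X n - 28 = -28 - 3 X n$)
$V{\left(p,m \right)} = \left(m + p\right)^{2}$
$\left(V{\left(4,-17 \right)} - 405\right) K{\left(6,7 \right)} = \left(\left(-17 + 4\right)^{2} - 405\right) \left(-28 - 18 \cdot 7\right) = \left(\left(-13\right)^{2} - 405\right) \left(-28 - 126\right) = \left(169 - 405\right) \left(-154\right) = \left(-236\right) \left(-154\right) = 36344$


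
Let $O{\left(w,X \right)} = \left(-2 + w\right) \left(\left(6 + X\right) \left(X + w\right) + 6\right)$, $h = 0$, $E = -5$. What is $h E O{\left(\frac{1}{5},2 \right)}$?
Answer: $0$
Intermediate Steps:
$O{\left(w,X \right)} = \left(-2 + w\right) \left(6 + \left(6 + X\right) \left(X + w\right)\right)$
$h E O{\left(\frac{1}{5},2 \right)} = 0 \left(-5\right) \left(-12 - 24 - \frac{6}{5} - 2 \cdot 2^{2} + 6 \left(\frac{1}{5}\right)^{2} + 2 \left(\frac{1}{5}\right)^{2} + \frac{2^{2}}{5} + 4 \cdot 2 \cdot \frac{1}{5}\right) = 0 \left(-12 - 24 - \frac{6}{5} - 8 + \frac{6}{25} + \frac{2}{25} + \frac{1}{5} \cdot 4 + 4 \cdot 2 \cdot \frac{1}{5}\right) = 0 \left(-12 - 24 - \frac{6}{5} - 8 + 6 \cdot \frac{1}{25} + 2 \cdot \frac{1}{25} + \frac{4}{5} + \frac{8}{5}\right) = 0 \left(-12 - 24 - \frac{6}{5} - 8 + \frac{6}{25} + \frac{2}{25} + \frac{4}{5} + \frac{8}{5}\right) = 0 \left(- \frac{1062}{25}\right) = 0$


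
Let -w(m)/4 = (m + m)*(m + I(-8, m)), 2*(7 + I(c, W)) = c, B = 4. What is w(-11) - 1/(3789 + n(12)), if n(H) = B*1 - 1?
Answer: -7341313/3792 ≈ -1936.0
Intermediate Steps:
n(H) = 3 (n(H) = 4*1 - 1 = 4 - 1 = 3)
I(c, W) = -7 + c/2
w(m) = -8*m*(-11 + m) (w(m) = -4*(m + m)*(m + (-7 + (½)*(-8))) = -4*2*m*(m + (-7 - 4)) = -4*2*m*(m - 11) = -4*2*m*(-11 + m) = -8*m*(-11 + m))
w(-11) - 1/(3789 + n(12)) = 8*(-11)*(11 - 1*(-11)) - 1/(3789 + 3) = 8*(-11)*(11 + 11) - 1/3792 = 8*(-11)*22 - 1*1/3792 = -1936 - 1/3792 = -7341313/3792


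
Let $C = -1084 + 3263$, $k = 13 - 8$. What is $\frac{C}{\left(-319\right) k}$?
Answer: $- \frac{2179}{1595} \approx -1.3661$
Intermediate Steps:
$k = 5$ ($k = 13 - 8 = 5$)
$C = 2179$
$\frac{C}{\left(-319\right) k} = \frac{2179}{\left(-319\right) 5} = \frac{2179}{-1595} = 2179 \left(- \frac{1}{1595}\right) = - \frac{2179}{1595}$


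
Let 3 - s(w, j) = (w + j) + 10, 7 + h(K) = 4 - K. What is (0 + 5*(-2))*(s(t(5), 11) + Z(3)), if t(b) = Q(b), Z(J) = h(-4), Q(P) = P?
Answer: 220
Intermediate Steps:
h(K) = -3 - K (h(K) = -7 + (4 - K) = -3 - K)
Z(J) = 1 (Z(J) = -3 - 1*(-4) = -3 + 4 = 1)
t(b) = b
s(w, j) = -7 - j - w (s(w, j) = 3 - ((w + j) + 10) = 3 - ((j + w) + 10) = 3 - (10 + j + w) = 3 + (-10 - j - w) = -7 - j - w)
(0 + 5*(-2))*(s(t(5), 11) + Z(3)) = (0 + 5*(-2))*((-7 - 1*11 - 1*5) + 1) = (0 - 10)*((-7 - 11 - 5) + 1) = -10*(-23 + 1) = -10*(-22) = 220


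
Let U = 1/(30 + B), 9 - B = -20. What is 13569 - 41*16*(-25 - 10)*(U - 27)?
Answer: -35751749/59 ≈ -6.0596e+5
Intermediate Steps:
B = 29 (B = 9 - 1*(-20) = 9 + 20 = 29)
U = 1/59 (U = 1/(30 + 29) = 1/59 ≈ 0.016949)
13569 - 41*16*(-25 - 10)*(U - 27) = 13569 - 41*16*(-25 - 10)*(1/59 - 27) = 13569 - 656*(-35*(-1592/59)) = 13569 - 656*55720/59 = 13569 - 1*36552320/59 = 13569 - 36552320/59 = -35751749/59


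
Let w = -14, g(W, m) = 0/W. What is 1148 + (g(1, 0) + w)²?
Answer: 1344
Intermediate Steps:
g(W, m) = 0
1148 + (g(1, 0) + w)² = 1148 + (0 - 14)² = 1148 + (-14)² = 1148 + 196 = 1344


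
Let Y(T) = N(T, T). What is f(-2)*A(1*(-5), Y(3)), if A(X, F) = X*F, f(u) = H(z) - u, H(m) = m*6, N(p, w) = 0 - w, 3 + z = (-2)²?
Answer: 120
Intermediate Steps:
z = 1 (z = -3 + (-2)² = -3 + 4 = 1)
N(p, w) = -w
Y(T) = -T
H(m) = 6*m
f(u) = 6 - u (f(u) = 6*1 - u = 6 - u)
A(X, F) = F*X
f(-2)*A(1*(-5), Y(3)) = (6 - 1*(-2))*((-1*3)*(1*(-5))) = (6 + 2)*(-3*(-5)) = 8*15 = 120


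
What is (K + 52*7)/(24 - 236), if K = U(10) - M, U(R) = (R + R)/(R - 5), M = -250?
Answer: -309/106 ≈ -2.9151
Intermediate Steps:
U(R) = 2*R/(-5 + R) (U(R) = (2*R)/(-5 + R) = 2*R/(-5 + R))
K = 254 (K = 2*10/(-5 + 10) - 1*(-250) = 2*10/5 + 250 = 2*10*(⅕) + 250 = 4 + 250 = 254)
(K + 52*7)/(24 - 236) = (254 + 52*7)/(24 - 236) = (254 + 364)/(-212) = 618*(-1/212) = -309/106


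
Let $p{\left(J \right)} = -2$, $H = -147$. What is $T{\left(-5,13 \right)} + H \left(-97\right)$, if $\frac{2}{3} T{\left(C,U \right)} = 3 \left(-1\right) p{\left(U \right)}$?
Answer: $14268$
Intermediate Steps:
$T{\left(C,U \right)} = 9$ ($T{\left(C,U \right)} = \frac{3 \cdot 3 \left(-1\right) \left(-2\right)}{2} = \frac{3 \left(\left(-3\right) \left(-2\right)\right)}{2} = \frac{3}{2} \cdot 6 = 9$)
$T{\left(-5,13 \right)} + H \left(-97\right) = 9 - -14259 = 9 + 14259 = 14268$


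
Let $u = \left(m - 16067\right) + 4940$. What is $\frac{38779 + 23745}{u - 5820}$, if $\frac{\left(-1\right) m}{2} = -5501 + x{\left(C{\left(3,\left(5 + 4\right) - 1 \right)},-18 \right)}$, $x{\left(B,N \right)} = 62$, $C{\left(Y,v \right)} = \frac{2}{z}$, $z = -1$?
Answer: $- \frac{8932}{867} \approx -10.302$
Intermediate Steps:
$C{\left(Y,v \right)} = -2$ ($C{\left(Y,v \right)} = \frac{2}{-1} = 2 \left(-1\right) = -2$)
$m = 10878$ ($m = - 2 \left(-5501 + 62\right) = \left(-2\right) \left(-5439\right) = 10878$)
$u = -249$ ($u = \left(10878 - 16067\right) + 4940 = -5189 + 4940 = -249$)
$\frac{38779 + 23745}{u - 5820} = \frac{38779 + 23745}{-249 - 5820} = \frac{62524}{-6069} = 62524 \left(- \frac{1}{6069}\right) = - \frac{8932}{867}$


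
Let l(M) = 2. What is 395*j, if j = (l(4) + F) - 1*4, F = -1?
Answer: -1185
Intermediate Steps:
j = -3 (j = (2 - 1) - 1*4 = 1 - 4 = -3)
395*j = 395*(-3) = -1185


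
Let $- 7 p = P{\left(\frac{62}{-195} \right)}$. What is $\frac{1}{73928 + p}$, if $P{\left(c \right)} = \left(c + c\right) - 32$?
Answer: $\frac{1365}{100918084} \approx 1.3526 \cdot 10^{-5}$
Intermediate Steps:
$P{\left(c \right)} = -32 + 2 c$ ($P{\left(c \right)} = 2 c - 32 = -32 + 2 c$)
$p = \frac{6364}{1365}$ ($p = - \frac{-32 + 2 \frac{62}{-195}}{7} = - \frac{-32 + 2 \cdot 62 \left(- \frac{1}{195}\right)}{7} = - \frac{-32 + 2 \left(- \frac{62}{195}\right)}{7} = - \frac{-32 - \frac{124}{195}}{7} = \left(- \frac{1}{7}\right) \left(- \frac{6364}{195}\right) = \frac{6364}{1365} \approx 4.6623$)
$\frac{1}{73928 + p} = \frac{1}{73928 + \frac{6364}{1365}} = \frac{1}{\frac{100918084}{1365}} = \frac{1365}{100918084}$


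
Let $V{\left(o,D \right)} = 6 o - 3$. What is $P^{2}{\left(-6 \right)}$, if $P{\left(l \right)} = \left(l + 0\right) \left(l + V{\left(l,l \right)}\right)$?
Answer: $72900$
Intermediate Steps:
$V{\left(o,D \right)} = -3 + 6 o$
$P{\left(l \right)} = l \left(-3 + 7 l\right)$ ($P{\left(l \right)} = \left(l + 0\right) \left(l + \left(-3 + 6 l\right)\right) = l \left(-3 + 7 l\right)$)
$P^{2}{\left(-6 \right)} = \left(- 6 \left(-3 + 7 \left(-6\right)\right)\right)^{2} = \left(- 6 \left(-3 - 42\right)\right)^{2} = \left(\left(-6\right) \left(-45\right)\right)^{2} = 270^{2} = 72900$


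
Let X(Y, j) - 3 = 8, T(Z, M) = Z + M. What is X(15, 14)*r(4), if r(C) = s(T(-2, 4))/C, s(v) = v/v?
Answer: 11/4 ≈ 2.7500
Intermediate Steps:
T(Z, M) = M + Z
s(v) = 1
X(Y, j) = 11 (X(Y, j) = 3 + 8 = 11)
r(C) = 1/C
X(15, 14)*r(4) = 11/4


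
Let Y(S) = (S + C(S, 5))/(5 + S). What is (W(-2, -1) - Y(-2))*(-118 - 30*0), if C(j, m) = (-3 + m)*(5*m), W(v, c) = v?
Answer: 2124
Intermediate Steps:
C(j, m) = 5*m*(-3 + m)
Y(S) = (50 + S)/(5 + S) (Y(S) = (S + 5*5*(-3 + 5))/(5 + S) = (S + 5*5*2)/(5 + S) = (S + 50)/(5 + S) = (50 + S)/(5 + S))
(W(-2, -1) - Y(-2))*(-118 - 30*0) = (-2 - (50 - 2)/(5 - 2))*(-118 - 30*0) = (-2 - 48/3)*(-118 + 0) = (-2 - 48/3)*(-118) = (-2 - 1*16)*(-118) = (-2 - 16)*(-118) = -18*(-118) = 2124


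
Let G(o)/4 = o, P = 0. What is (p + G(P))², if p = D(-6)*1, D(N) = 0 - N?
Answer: 36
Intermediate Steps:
D(N) = -N
G(o) = 4*o
p = 6 (p = -1*(-6)*1 = 6*1 = 6)
(p + G(P))² = (6 + 4*0)² = (6 + 0)² = 6² = 36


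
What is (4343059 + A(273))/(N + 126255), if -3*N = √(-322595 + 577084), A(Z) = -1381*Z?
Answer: 321899874255/10247333624 + 849867*√254489/10247333624 ≈ 31.455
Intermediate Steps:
N = -√254489/3 (N = -√(-322595 + 577084)/3 = -√254489/3 ≈ -168.16)
(4343059 + A(273))/(N + 126255) = (4343059 - 1381*273)/(-√254489/3 + 126255) = (4343059 - 377013)/(126255 - √254489/3) = 3966046/(126255 - √254489/3)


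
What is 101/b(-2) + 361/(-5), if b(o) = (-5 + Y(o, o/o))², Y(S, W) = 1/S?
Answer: -41661/605 ≈ -68.861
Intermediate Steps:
b(o) = (-5 + 1/o)²
101/b(-2) + 361/(-5) = 101/(((-1 + 5*(-2))²/(-2)²)) + 361/(-5) = 101/(((-1 - 10)²/4)) + 361*(-⅕) = 101/(((¼)*(-11)²)) - 361/5 = 101/(((¼)*121)) - 361/5 = 101/(121/4) - 361/5 = 101*(4/121) - 361/5 = 404/121 - 361/5 = -41661/605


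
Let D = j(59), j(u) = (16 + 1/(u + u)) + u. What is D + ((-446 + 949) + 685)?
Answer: 149035/118 ≈ 1263.0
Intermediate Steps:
j(u) = 16 + u + 1/(2*u) (j(u) = (16 + 1/(2*u)) + u = 16 + u + 1/(2*u))
D = 8851/118 (D = 16 + 59 + (½)/59 = 16 + 59 + (½)*(1/59) = 16 + 59 + 1/118 = 8851/118 ≈ 75.008)
D + ((-446 + 949) + 685) = 8851/118 + ((-446 + 949) + 685) = 8851/118 + (503 + 685) = 8851/118 + 1188 = 149035/118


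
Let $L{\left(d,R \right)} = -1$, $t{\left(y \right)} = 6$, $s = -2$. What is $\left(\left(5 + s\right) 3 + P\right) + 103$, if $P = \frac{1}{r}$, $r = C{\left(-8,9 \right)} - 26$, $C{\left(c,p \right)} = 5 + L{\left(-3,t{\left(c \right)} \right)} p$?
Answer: $\frac{3359}{30} \approx 111.97$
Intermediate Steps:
$C{\left(c,p \right)} = 5 - p$
$r = -30$ ($r = \left(5 - 9\right) - 26 = -4 - 26 = -30$)
$P = - \frac{1}{30}$ ($P = \frac{1}{-30} = - \frac{1}{30} \approx -0.033333$)
$\left(\left(5 + s\right) 3 + P\right) + 103 = \left(\left(5 - 2\right) 3 - \frac{1}{30}\right) + 103 = \left(3 \cdot 3 - \frac{1}{30}\right) + 103 = \left(9 - \frac{1}{30}\right) + 103 = \frac{269}{30} + 103 = \frac{3359}{30}$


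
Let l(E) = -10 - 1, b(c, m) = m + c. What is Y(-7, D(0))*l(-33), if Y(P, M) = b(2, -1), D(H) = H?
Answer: -11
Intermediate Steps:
b(c, m) = c + m
Y(P, M) = 1 (Y(P, M) = 2 - 1 = 1)
l(E) = -11
Y(-7, D(0))*l(-33) = 1*(-11) = -11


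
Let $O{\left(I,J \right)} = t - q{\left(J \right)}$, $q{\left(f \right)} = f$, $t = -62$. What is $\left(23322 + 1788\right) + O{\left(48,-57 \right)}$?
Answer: $25105$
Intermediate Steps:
$O{\left(I,J \right)} = -62 - J$
$\left(23322 + 1788\right) + O{\left(48,-57 \right)} = \left(23322 + 1788\right) - 5 = 25110 + \left(-62 + 57\right) = 25110 - 5 = 25105$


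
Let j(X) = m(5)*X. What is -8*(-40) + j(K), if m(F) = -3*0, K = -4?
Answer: 320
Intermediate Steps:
m(F) = 0
j(X) = 0 (j(X) = 0*X = 0)
-8*(-40) + j(K) = -8*(-40) + 0 = 320 + 0 = 320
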